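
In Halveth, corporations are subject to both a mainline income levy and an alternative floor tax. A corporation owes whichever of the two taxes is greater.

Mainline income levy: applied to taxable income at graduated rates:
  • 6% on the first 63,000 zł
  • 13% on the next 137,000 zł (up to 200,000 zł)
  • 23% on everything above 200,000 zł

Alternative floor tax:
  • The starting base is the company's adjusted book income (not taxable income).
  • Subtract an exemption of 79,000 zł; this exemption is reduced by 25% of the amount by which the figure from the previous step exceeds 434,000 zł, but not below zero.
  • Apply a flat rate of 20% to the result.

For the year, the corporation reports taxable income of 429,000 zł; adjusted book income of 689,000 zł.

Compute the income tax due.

134,750 zł

Mainline income levy:
  63,000 zł × 6% = 3,780 zł
  137,000 zł × 13% = 17,810 zł
  229,000 zł × 23% = 52,670 zł
  → 74,260 zł

Alternative floor tax:
  Base (adjusted book income): 689,000 zł
  Exemption: 79,000 zł − 25% × (689,000 zł − 434,000 zł) = 79,000 zł − 63,750 zł = 15,250 zł
  Base: 689,000 zł − 15,250 zł = 673,750 zł
  673,750 zł × 20% = 134,750 zł

134,750 zł > 74,260 zł, so the alternative floor tax is the binding amount.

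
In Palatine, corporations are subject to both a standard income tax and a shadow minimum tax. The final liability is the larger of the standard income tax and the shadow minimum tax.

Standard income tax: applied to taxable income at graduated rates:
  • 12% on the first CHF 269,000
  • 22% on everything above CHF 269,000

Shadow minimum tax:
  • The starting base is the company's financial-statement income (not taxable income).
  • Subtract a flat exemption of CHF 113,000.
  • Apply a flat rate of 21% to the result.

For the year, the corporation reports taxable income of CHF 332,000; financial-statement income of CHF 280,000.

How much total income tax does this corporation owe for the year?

CHF 46,140

Standard income tax:
  CHF 269,000 × 12% = CHF 32,280
  CHF 63,000 × 22% = CHF 13,860
  → CHF 46,140

Shadow minimum tax:
  Base (financial-statement income): CHF 280,000
  Less exemption CHF 113,000 → base CHF 167,000
  CHF 167,000 × 21% = CHF 35,070

CHF 46,140 > CHF 35,070, so the standard income tax governs.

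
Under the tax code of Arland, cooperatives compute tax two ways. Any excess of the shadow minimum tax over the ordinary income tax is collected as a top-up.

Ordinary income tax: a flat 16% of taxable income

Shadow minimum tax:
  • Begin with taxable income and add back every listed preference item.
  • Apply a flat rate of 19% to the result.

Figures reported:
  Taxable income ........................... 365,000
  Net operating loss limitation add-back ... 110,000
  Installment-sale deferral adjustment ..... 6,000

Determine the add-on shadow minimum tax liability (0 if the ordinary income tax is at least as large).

Ordinary income tax:
  365,000 × 16% = 58,400

Shadow minimum tax:
  Adjusted income: 365,000 + 110,000 + 6,000 = 481,000
  481,000 × 19% = 91,390

Excess of shadow minimum tax over ordinary income tax: 91,390 − 58,400 = 32,990.

32,990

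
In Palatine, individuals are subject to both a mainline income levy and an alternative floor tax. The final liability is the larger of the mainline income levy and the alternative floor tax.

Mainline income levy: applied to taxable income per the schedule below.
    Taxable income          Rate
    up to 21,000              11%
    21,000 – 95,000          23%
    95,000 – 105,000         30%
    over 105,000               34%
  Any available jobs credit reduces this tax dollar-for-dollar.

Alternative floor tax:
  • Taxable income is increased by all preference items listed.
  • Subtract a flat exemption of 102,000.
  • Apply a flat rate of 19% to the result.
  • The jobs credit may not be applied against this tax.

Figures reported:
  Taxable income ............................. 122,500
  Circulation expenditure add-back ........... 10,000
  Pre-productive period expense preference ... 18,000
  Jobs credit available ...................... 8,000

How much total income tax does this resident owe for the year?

20,280

Alternative floor tax:
  Adjusted income: 122,500 + 10,000 + 18,000 = 150,500
  Less exemption 102,000 → base 48,500
  48,500 × 19% = 9,215

Mainline income levy:
  21,000 × 11% = 2,310
  74,000 × 23% = 17,020
  10,000 × 30% = 3,000
  17,500 × 34% = 5,950
  → 28,280
  Less jobs credit 8,000 → 20,280

20,280 > 9,215, so the mainline income levy governs.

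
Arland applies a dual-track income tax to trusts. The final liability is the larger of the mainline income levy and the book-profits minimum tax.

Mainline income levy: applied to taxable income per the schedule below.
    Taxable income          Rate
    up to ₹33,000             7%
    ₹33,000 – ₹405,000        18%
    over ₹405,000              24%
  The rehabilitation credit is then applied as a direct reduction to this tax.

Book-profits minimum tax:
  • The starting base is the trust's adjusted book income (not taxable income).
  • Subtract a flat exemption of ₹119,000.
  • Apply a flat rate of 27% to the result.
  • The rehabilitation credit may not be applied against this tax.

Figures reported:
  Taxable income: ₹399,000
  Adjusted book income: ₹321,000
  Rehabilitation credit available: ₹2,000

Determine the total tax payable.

Book-profits minimum tax:
  Base (adjusted book income): ₹321,000
  Less exemption ₹119,000 → base ₹202,000
  ₹202,000 × 27% = ₹54,540

Mainline income levy:
  ₹33,000 × 7% = ₹2,310
  ₹366,000 × 18% = ₹65,880
  → ₹68,190
  Less rehabilitation credit ₹2,000 → ₹66,190

₹66,190 > ₹54,540, so the mainline income levy governs.

₹66,190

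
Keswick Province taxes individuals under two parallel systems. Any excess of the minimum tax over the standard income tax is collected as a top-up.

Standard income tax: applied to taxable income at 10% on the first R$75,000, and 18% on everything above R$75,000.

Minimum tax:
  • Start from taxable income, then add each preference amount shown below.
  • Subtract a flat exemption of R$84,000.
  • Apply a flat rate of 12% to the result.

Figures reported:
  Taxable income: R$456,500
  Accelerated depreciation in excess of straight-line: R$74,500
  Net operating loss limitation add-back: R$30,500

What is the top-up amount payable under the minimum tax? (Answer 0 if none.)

R$0

Standard income tax:
  R$75,000 × 10% = R$7,500
  R$381,500 × 18% = R$68,670
  → R$76,170

Minimum tax:
  Adjusted income: R$456,500 + R$74,500 + R$30,500 = R$561,500
  Less exemption R$84,000 → base R$477,500
  R$477,500 × 12% = R$57,300

R$57,300 ≤ R$76,170, so no add-on is due.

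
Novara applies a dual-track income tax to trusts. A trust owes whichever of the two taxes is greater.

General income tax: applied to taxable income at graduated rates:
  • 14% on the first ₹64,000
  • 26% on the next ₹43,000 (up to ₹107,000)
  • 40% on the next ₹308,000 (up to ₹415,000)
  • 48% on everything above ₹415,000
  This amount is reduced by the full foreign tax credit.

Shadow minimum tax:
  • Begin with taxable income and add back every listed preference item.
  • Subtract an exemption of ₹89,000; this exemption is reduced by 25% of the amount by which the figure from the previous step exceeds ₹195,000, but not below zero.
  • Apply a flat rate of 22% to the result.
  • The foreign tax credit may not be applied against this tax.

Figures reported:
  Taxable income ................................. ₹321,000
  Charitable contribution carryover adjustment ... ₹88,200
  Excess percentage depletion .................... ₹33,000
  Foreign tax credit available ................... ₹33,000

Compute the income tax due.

₹91,300

Shadow minimum tax:
  Adjusted income: ₹321,000 + ₹88,200 + ₹33,000 = ₹442,200
  Exemption: ₹89,000 − 25% × (₹442,200 − ₹195,000) = ₹89,000 − ₹61,800 = ₹27,200
  Base: ₹442,200 − ₹27,200 = ₹415,000
  ₹415,000 × 22% = ₹91,300

General income tax:
  ₹64,000 × 14% = ₹8,960
  ₹43,000 × 26% = ₹11,180
  ₹214,000 × 40% = ₹85,600
  → ₹105,740
  Less foreign tax credit ₹33,000 → ₹72,740

₹91,300 > ₹72,740, so the shadow minimum tax is the binding amount.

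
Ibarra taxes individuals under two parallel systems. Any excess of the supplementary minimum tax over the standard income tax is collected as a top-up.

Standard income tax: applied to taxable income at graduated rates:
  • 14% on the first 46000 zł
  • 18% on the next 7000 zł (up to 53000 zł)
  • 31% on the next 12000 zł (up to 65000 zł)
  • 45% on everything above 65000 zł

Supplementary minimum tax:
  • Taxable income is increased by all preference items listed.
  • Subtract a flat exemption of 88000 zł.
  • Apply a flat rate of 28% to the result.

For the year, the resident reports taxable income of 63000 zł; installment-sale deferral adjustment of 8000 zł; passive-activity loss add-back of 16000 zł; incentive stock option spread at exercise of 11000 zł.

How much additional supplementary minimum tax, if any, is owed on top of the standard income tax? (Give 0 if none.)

0 zł

Supplementary minimum tax:
  Adjusted income: 63000 zł + 8000 zł + 16000 zł + 11000 zł = 98000 zł
  Less exemption 88000 zł → base 10000 zł
  10000 zł × 28% = 2800 zł

Standard income tax:
  46000 zł × 14% = 6440 zł
  7000 zł × 18% = 1260 zł
  10000 zł × 31% = 3100 zł
  → 10800 zł

2800 zł ≤ 10800 zł, so no add-on is due.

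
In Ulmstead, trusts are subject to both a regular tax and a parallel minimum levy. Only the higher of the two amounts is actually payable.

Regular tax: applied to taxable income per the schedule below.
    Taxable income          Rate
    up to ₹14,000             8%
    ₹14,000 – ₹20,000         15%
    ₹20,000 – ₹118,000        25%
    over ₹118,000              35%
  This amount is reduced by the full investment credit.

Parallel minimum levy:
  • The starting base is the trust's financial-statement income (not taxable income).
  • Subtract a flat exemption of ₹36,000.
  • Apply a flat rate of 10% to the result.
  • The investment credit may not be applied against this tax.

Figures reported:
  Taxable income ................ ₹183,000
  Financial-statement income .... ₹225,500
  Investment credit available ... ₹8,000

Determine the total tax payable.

Parallel minimum levy:
  Base (financial-statement income): ₹225,500
  Less exemption ₹36,000 → base ₹189,500
  ₹189,500 × 10% = ₹18,950

Regular tax:
  ₹14,000 × 8% = ₹1,120
  ₹6,000 × 15% = ₹900
  ₹98,000 × 25% = ₹24,500
  ₹65,000 × 35% = ₹22,750
  → ₹49,270
  Less investment credit ₹8,000 → ₹41,270

₹41,270 > ₹18,950, so the regular tax governs.

₹41,270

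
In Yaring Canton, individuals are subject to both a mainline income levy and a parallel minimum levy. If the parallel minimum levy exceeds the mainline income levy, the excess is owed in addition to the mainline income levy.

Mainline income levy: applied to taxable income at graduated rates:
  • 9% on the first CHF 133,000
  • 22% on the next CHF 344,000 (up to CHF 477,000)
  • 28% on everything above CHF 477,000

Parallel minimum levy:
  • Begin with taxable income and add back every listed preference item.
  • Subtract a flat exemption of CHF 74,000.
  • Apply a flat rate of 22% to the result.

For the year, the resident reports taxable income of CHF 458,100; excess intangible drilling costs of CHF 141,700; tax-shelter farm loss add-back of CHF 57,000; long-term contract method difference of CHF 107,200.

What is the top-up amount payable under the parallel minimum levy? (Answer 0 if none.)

CHF 68,308

Parallel minimum levy:
  Adjusted income: CHF 458,100 + CHF 141,700 + CHF 57,000 + CHF 107,200 = CHF 764,000
  Less exemption CHF 74,000 → base CHF 690,000
  CHF 690,000 × 22% = CHF 151,800

Mainline income levy:
  CHF 133,000 × 9% = CHF 11,970
  CHF 325,100 × 22% = CHF 71,522
  → CHF 83,492

Excess of parallel minimum levy over mainline income levy: CHF 151,800 − CHF 83,492 = CHF 68,308.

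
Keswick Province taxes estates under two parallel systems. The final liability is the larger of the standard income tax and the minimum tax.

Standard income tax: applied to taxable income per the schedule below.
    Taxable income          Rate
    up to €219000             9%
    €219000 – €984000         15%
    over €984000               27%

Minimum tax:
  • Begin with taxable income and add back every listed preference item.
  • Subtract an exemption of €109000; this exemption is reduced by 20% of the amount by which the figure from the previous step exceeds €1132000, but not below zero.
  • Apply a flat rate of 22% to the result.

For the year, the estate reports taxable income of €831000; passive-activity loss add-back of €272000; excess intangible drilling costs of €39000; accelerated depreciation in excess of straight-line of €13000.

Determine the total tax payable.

€231132

Minimum tax:
  Adjusted income: €831000 + €272000 + €39000 + €13000 = €1155000
  Exemption: €109000 − 20% × (€1155000 − €1132000) = €109000 − €4600 = €104400
  Base: €1155000 − €104400 = €1050600
  €1050600 × 22% = €231132

Standard income tax:
  €219000 × 9% = €19710
  €612000 × 15% = €91800
  → €111510

€231132 > €111510, so the minimum tax is the binding amount.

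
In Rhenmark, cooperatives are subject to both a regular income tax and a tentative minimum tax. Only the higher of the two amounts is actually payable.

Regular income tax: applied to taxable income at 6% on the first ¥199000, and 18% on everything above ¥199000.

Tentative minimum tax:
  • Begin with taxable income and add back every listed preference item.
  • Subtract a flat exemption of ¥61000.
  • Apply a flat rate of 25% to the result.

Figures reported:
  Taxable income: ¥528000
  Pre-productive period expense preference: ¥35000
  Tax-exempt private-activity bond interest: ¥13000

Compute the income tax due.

¥128750

Tentative minimum tax:
  Adjusted income: ¥528000 + ¥35000 + ¥13000 = ¥576000
  Less exemption ¥61000 → base ¥515000
  ¥515000 × 25% = ¥128750

Regular income tax:
  ¥199000 × 6% = ¥11940
  ¥329000 × 18% = ¥59220
  → ¥71160

¥128750 > ¥71160, so the tentative minimum tax is the binding amount.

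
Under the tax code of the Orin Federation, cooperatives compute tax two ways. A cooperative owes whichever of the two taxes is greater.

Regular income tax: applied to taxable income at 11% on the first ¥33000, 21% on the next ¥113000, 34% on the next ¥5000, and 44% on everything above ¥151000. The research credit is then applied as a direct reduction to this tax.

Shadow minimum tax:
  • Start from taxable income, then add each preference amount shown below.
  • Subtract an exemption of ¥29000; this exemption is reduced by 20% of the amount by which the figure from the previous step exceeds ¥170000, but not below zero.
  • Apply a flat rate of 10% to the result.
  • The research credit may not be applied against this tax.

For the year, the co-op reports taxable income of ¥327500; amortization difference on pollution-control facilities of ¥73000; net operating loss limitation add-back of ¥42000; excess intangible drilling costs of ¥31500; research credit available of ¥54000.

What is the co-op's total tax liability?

Shadow minimum tax:
  Adjusted income: ¥327500 + ¥73000 + ¥42000 + ¥31500 = ¥474000
  Exemption: 20% × (¥474000 − ¥170000) = ¥60800 ≥ ¥29000, so the exemption is fully phased out
  Base: ¥474000 − ¥0 = ¥474000
  ¥474000 × 10% = ¥47400

Regular income tax:
  ¥33000 × 11% = ¥3630
  ¥113000 × 21% = ¥23730
  ¥5000 × 34% = ¥1700
  ¥176500 × 44% = ¥77660
  → ¥106720
  Less research credit ¥54000 → ¥52720

¥52720 > ¥47400, so the regular income tax governs.

¥52720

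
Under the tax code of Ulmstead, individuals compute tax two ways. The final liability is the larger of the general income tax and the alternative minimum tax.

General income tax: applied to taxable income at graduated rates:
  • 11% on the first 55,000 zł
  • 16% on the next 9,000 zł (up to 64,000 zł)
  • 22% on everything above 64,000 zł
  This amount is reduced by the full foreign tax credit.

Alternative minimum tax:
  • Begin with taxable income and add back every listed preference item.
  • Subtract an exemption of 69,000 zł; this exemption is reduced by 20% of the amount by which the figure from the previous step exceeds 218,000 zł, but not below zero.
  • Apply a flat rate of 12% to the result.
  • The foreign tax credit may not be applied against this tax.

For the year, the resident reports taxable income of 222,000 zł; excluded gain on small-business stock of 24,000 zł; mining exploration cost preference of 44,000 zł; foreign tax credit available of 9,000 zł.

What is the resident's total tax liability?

33,250 zł

Alternative minimum tax:
  Adjusted income: 222,000 zł + 24,000 zł + 44,000 zł = 290,000 zł
  Exemption: 69,000 zł − 20% × (290,000 zł − 218,000 zł) = 69,000 zł − 14,400 zł = 54,600 zł
  Base: 290,000 zł − 54,600 zł = 235,400 zł
  235,400 zł × 12% = 28,248 zł

General income tax:
  55,000 zł × 11% = 6,050 zł
  9,000 zł × 16% = 1,440 zł
  158,000 zł × 22% = 34,760 zł
  → 42,250 zł
  Less foreign tax credit 9,000 zł → 33,250 zł

33,250 zł > 28,248 zł, so the general income tax governs.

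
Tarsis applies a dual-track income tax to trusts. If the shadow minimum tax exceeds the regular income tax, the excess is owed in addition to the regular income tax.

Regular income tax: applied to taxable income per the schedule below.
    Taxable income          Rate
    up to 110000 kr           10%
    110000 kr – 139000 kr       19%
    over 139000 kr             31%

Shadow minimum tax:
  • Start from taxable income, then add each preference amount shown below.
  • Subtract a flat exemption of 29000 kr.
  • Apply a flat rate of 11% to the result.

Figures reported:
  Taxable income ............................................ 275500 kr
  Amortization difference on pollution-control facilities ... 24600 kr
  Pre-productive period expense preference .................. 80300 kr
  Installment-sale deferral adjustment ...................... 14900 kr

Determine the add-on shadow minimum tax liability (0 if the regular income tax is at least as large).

0 kr

Shadow minimum tax:
  Adjusted income: 275500 kr + 24600 kr + 80300 kr + 14900 kr = 395300 kr
  Less exemption 29000 kr → base 366300 kr
  366300 kr × 11% = 40293 kr

Regular income tax:
  110000 kr × 10% = 11000 kr
  29000 kr × 19% = 5510 kr
  136500 kr × 31% = 42315 kr
  → 58825 kr

40293 kr ≤ 58825 kr, so no add-on is due.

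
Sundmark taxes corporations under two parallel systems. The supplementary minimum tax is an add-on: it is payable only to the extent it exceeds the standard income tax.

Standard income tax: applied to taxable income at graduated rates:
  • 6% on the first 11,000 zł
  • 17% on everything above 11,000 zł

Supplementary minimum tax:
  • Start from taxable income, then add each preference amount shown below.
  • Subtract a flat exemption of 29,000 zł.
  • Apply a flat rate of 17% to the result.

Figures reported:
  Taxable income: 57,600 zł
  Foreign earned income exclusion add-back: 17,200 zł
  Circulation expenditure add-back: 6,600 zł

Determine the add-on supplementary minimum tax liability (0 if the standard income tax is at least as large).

326 zł

Supplementary minimum tax:
  Adjusted income: 57,600 zł + 17,200 zł + 6,600 zł = 81,400 zł
  Less exemption 29,000 zł → base 52,400 zł
  52,400 zł × 17% = 8,908 zł

Standard income tax:
  11,000 zł × 6% = 660 zł
  46,600 zł × 17% = 7,922 zł
  → 8,582 zł

Excess of supplementary minimum tax over standard income tax: 8,908 zł − 8,582 zł = 326 zł.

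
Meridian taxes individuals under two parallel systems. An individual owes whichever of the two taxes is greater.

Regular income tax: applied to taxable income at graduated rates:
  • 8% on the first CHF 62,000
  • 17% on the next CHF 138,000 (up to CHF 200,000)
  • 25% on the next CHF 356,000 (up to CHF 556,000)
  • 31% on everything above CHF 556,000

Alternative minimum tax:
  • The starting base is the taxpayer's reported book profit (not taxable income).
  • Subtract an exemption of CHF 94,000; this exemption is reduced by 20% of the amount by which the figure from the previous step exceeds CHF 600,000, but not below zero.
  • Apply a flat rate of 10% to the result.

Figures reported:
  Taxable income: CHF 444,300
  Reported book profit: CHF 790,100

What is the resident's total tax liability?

Alternative minimum tax:
  Base (reported book profit): CHF 790,100
  Exemption: CHF 94,000 − 20% × (CHF 790,100 − CHF 600,000) = CHF 94,000 − CHF 38,020 = CHF 55,980
  Base: CHF 790,100 − CHF 55,980 = CHF 734,120
  CHF 734,120 × 10% = CHF 73,412

Regular income tax:
  CHF 62,000 × 8% = CHF 4,960
  CHF 138,000 × 17% = CHF 23,460
  CHF 244,300 × 25% = CHF 61,075
  → CHF 89,495

CHF 89,495 > CHF 73,412, so the regular income tax governs.

CHF 89,495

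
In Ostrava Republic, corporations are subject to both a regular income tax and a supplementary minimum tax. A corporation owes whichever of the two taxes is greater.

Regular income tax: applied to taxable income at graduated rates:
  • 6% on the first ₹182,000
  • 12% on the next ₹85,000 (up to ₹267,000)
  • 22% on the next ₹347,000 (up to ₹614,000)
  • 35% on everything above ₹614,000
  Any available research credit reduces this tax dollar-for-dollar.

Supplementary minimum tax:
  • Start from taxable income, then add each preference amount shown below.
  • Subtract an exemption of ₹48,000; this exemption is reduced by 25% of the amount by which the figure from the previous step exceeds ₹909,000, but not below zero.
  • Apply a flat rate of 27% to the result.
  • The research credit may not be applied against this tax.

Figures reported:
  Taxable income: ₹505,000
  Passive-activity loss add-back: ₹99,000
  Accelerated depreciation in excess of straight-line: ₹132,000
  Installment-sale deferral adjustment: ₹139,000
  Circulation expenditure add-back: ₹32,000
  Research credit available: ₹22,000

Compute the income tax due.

Supplementary minimum tax:
  Adjusted income: ₹505,000 + ₹99,000 + ₹132,000 + ₹139,000 + ₹32,000 = ₹907,000
  Exemption: ₹907,000 ≤ ₹909,000, so full ₹48,000 applies
  Base: ₹907,000 − ₹48,000 = ₹859,000
  ₹859,000 × 27% = ₹231,930

Regular income tax:
  ₹182,000 × 6% = ₹10,920
  ₹85,000 × 12% = ₹10,200
  ₹238,000 × 22% = ₹52,360
  → ₹73,480
  Less research credit ₹22,000 → ₹51,480

₹231,930 > ₹51,480, so the supplementary minimum tax is the binding amount.

₹231,930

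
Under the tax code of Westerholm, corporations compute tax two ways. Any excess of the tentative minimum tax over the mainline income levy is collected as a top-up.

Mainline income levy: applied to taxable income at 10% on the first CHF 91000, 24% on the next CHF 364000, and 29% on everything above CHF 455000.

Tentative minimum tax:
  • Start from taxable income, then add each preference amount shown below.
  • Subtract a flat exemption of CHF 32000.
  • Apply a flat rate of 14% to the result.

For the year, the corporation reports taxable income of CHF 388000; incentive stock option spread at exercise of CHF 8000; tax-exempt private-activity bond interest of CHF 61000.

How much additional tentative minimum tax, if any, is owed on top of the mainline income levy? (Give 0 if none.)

CHF 0

Mainline income levy:
  CHF 91000 × 10% = CHF 9100
  CHF 297000 × 24% = CHF 71280
  → CHF 80380

Tentative minimum tax:
  Adjusted income: CHF 388000 + CHF 8000 + CHF 61000 = CHF 457000
  Less exemption CHF 32000 → base CHF 425000
  CHF 425000 × 14% = CHF 59500

CHF 59500 ≤ CHF 80380, so no add-on is due.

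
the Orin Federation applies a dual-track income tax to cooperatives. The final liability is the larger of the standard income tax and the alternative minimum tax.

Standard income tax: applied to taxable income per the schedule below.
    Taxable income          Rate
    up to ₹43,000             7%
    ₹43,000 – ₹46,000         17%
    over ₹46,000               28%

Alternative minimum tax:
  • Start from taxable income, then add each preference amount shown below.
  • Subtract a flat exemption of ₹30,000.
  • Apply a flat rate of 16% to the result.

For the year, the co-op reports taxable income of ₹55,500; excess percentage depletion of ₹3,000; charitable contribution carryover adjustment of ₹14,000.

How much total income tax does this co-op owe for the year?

Standard income tax:
  ₹43,000 × 7% = ₹3,010
  ₹3,000 × 17% = ₹510
  ₹9,500 × 28% = ₹2,660
  → ₹6,180

Alternative minimum tax:
  Adjusted income: ₹55,500 + ₹3,000 + ₹14,000 = ₹72,500
  Less exemption ₹30,000 → base ₹42,500
  ₹42,500 × 16% = ₹6,800

₹6,800 > ₹6,180, so the alternative minimum tax is the binding amount.

₹6,800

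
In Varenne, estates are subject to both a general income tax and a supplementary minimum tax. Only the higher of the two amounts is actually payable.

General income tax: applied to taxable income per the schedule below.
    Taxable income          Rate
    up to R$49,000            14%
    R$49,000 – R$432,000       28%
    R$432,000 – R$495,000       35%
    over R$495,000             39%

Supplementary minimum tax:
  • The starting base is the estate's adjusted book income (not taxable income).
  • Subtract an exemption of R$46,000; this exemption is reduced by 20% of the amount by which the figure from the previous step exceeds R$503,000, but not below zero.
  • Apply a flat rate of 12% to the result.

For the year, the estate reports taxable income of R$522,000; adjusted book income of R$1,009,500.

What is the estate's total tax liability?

General income tax:
  R$49,000 × 14% = R$6,860
  R$383,000 × 28% = R$107,240
  R$63,000 × 35% = R$22,050
  R$27,000 × 39% = R$10,530
  → R$146,680

Supplementary minimum tax:
  Base (adjusted book income): R$1,009,500
  Exemption: 20% × (R$1,009,500 − R$503,000) = R$101,300 ≥ R$46,000, so the exemption is fully phased out
  Base: R$1,009,500 − R$0 = R$1,009,500
  R$1,009,500 × 12% = R$121,140

R$146,680 > R$121,140, so the general income tax governs.

R$146,680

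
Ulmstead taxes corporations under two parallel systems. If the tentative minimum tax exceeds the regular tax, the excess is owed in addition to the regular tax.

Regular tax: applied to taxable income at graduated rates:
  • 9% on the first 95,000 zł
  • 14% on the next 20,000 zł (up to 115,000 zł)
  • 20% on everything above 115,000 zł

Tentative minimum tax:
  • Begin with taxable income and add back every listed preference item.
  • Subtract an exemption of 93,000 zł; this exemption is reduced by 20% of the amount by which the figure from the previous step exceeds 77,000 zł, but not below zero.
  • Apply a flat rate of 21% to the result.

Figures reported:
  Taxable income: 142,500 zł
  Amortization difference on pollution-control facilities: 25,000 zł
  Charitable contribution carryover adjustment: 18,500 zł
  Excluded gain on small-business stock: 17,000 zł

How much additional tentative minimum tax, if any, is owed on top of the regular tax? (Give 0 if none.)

11,542 zł

Tentative minimum tax:
  Adjusted income: 142,500 zł + 25,000 zł + 18,500 zł + 17,000 zł = 203,000 zł
  Exemption: 93,000 zł − 20% × (203,000 zł − 77,000 zł) = 93,000 zł − 25,200 zł = 67,800 zł
  Base: 203,000 zł − 67,800 zł = 135,200 zł
  135,200 zł × 21% = 28,392 zł

Regular tax:
  95,000 zł × 9% = 8,550 zł
  20,000 zł × 14% = 2,800 zł
  27,500 zł × 20% = 5,500 zł
  → 16,850 zł

Excess of tentative minimum tax over regular tax: 28,392 zł − 16,850 zł = 11,542 zł.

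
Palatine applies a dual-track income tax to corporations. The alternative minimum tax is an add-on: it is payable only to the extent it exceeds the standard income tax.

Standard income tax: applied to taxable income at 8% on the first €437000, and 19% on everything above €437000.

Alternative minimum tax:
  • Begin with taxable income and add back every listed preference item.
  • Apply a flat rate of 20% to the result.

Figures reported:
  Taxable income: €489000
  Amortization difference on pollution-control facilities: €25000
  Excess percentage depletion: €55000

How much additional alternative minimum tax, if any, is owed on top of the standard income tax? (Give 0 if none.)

Standard income tax:
  €437000 × 8% = €34960
  €52000 × 19% = €9880
  → €44840

Alternative minimum tax:
  Adjusted income: €489000 + €25000 + €55000 = €569000
  €569000 × 20% = €113800

Excess of alternative minimum tax over standard income tax: €113800 − €44840 = €68960.

€68960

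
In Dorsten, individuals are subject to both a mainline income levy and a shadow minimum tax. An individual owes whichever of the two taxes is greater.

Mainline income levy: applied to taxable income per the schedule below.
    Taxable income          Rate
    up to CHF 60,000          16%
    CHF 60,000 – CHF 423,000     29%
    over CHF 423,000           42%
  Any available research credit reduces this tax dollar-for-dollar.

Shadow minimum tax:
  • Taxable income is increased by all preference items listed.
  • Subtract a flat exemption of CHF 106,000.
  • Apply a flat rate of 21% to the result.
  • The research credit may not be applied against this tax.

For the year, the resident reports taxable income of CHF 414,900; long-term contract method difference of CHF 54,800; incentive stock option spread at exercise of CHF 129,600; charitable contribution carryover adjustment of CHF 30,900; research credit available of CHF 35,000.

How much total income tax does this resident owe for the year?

Mainline income levy:
  CHF 60,000 × 16% = CHF 9,600
  CHF 354,900 × 29% = CHF 102,921
  → CHF 112,521
  Less research credit CHF 35,000 → CHF 77,521

Shadow minimum tax:
  Adjusted income: CHF 414,900 + CHF 54,800 + CHF 129,600 + CHF 30,900 = CHF 630,200
  Less exemption CHF 106,000 → base CHF 524,200
  CHF 524,200 × 21% = CHF 110,082

CHF 110,082 > CHF 77,521, so the shadow minimum tax is the binding amount.

CHF 110,082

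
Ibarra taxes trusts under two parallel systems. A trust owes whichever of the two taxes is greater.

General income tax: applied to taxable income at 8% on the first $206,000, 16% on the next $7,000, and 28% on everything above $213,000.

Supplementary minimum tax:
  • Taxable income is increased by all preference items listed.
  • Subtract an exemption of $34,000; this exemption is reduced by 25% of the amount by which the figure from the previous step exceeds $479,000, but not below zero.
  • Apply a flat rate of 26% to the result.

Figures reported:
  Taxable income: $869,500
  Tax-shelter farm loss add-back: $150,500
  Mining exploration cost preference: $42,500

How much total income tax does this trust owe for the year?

General income tax:
  $206,000 × 8% = $16,480
  $7,000 × 16% = $1,120
  $656,500 × 28% = $183,820
  → $201,420

Supplementary minimum tax:
  Adjusted income: $869,500 + $150,500 + $42,500 = $1,062,500
  Exemption: 25% × ($1,062,500 − $479,000) = $145,875 ≥ $34,000, so the exemption is fully phased out
  Base: $1,062,500 − $0 = $1,062,500
  $1,062,500 × 26% = $276,250

$276,250 > $201,420, so the supplementary minimum tax is the binding amount.

$276,250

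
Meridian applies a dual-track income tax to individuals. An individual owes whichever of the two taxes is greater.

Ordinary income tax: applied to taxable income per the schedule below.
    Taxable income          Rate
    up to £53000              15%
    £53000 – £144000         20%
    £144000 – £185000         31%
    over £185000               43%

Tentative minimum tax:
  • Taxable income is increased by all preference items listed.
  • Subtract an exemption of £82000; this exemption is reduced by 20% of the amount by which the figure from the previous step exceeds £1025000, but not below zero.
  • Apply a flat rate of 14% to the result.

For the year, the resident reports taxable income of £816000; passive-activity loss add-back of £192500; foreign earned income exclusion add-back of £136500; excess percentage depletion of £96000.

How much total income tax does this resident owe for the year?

£310190

Tentative minimum tax:
  Adjusted income: £816000 + £192500 + £136500 + £96000 = £1241000
  Exemption: £82000 − 20% × (£1241000 − £1025000) = £82000 − £43200 = £38800
  Base: £1241000 − £38800 = £1202200
  £1202200 × 14% = £168308

Ordinary income tax:
  £53000 × 15% = £7950
  £91000 × 20% = £18200
  £41000 × 31% = £12710
  £631000 × 43% = £271330
  → £310190

£310190 > £168308, so the ordinary income tax governs.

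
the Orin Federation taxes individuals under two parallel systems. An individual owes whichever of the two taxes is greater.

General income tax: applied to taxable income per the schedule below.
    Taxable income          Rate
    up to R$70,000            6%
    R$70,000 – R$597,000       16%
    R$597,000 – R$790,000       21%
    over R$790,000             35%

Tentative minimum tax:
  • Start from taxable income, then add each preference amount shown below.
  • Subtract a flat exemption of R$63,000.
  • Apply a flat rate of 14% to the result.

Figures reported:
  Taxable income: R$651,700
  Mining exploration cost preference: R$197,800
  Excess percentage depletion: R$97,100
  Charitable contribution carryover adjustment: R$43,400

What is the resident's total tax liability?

General income tax:
  R$70,000 × 6% = R$4,200
  R$527,000 × 16% = R$84,320
  R$54,700 × 21% = R$11,487
  → R$100,007

Tentative minimum tax:
  Adjusted income: R$651,700 + R$197,800 + R$97,100 + R$43,400 = R$990,000
  Less exemption R$63,000 → base R$927,000
  R$927,000 × 14% = R$129,780

R$129,780 > R$100,007, so the tentative minimum tax is the binding amount.

R$129,780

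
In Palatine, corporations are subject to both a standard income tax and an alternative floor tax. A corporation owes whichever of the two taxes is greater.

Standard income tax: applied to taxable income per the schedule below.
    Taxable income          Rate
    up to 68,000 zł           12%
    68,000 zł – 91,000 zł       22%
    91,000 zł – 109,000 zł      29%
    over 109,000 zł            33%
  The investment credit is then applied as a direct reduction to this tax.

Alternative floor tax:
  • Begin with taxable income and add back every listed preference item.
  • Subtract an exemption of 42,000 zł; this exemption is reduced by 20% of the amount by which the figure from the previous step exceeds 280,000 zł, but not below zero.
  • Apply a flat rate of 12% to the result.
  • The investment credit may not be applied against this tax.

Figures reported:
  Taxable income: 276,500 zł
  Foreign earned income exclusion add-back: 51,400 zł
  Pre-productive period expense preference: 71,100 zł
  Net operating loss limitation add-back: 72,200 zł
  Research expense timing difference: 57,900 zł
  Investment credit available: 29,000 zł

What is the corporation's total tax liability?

Alternative floor tax:
  Adjusted income: 276,500 zł + 51,400 zł + 71,100 zł + 72,200 zł + 57,900 zł = 529,100 zł
  Exemption: 20% × (529,100 zł − 280,000 zł) = 49,820 zł ≥ 42,000 zł, so the exemption is fully phased out
  Base: 529,100 zł − 0 zł = 529,100 zł
  529,100 zł × 12% = 63,492 zł

Standard income tax:
  68,000 zł × 12% = 8,160 zł
  23,000 zł × 22% = 5,060 zł
  18,000 zł × 29% = 5,220 zł
  167,500 zł × 33% = 55,275 zł
  → 73,715 zł
  Less investment credit 29,000 zł → 44,715 zł

63,492 zł > 44,715 zł, so the alternative floor tax is the binding amount.

63,492 zł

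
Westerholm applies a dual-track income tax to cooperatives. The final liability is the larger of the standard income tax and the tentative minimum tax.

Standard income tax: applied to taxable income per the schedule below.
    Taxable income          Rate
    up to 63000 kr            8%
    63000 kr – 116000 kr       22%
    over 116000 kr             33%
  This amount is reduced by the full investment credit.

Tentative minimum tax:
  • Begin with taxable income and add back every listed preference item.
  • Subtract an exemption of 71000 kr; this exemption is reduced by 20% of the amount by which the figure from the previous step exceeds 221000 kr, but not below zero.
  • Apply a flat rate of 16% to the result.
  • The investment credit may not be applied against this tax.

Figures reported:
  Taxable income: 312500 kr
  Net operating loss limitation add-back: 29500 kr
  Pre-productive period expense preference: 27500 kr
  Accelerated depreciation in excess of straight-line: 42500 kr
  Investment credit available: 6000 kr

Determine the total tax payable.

Standard income tax:
  63000 kr × 8% = 5040 kr
  53000 kr × 22% = 11660 kr
  196500 kr × 33% = 64845 kr
  → 81545 kr
  Less investment credit 6000 kr → 75545 kr

Tentative minimum tax:
  Adjusted income: 312500 kr + 29500 kr + 27500 kr + 42500 kr = 412000 kr
  Exemption: 71000 kr − 20% × (412000 kr − 221000 kr) = 71000 kr − 38200 kr = 32800 kr
  Base: 412000 kr − 32800 kr = 379200 kr
  379200 kr × 16% = 60672 kr

75545 kr > 60672 kr, so the standard income tax governs.

75545 kr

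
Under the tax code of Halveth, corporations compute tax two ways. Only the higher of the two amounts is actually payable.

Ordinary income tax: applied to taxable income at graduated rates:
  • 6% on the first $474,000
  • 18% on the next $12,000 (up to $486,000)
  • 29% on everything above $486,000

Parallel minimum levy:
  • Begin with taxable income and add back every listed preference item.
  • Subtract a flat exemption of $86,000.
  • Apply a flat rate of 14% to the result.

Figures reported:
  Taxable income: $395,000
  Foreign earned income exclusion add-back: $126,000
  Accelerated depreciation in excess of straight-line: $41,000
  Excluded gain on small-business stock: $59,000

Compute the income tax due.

Parallel minimum levy:
  Adjusted income: $395,000 + $126,000 + $41,000 + $59,000 = $621,000
  Less exemption $86,000 → base $535,000
  $535,000 × 14% = $74,900

Ordinary income tax:
  $395,000 × 6% = $23,700

$74,900 > $23,700, so the parallel minimum levy is the binding amount.

$74,900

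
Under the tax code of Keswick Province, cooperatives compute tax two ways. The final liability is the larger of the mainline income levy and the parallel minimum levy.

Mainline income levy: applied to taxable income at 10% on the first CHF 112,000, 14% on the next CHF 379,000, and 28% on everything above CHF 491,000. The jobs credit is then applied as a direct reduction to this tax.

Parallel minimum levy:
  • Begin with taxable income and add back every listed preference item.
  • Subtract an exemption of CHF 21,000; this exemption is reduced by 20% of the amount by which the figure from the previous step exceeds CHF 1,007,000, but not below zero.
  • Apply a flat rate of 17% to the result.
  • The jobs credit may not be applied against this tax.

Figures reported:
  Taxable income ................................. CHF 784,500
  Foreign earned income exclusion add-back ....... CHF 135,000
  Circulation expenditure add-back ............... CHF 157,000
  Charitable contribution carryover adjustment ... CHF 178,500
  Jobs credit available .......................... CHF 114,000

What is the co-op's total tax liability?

Parallel minimum levy:
  Adjusted income: CHF 784,500 + CHF 135,000 + CHF 157,000 + CHF 178,500 = CHF 1,255,000
  Exemption: 20% × (CHF 1,255,000 − CHF 1,007,000) = CHF 49,600 ≥ CHF 21,000, so the exemption is fully phased out
  Base: CHF 1,255,000 − CHF 0 = CHF 1,255,000
  CHF 1,255,000 × 17% = CHF 213,350

Mainline income levy:
  CHF 112,000 × 10% = CHF 11,200
  CHF 379,000 × 14% = CHF 53,060
  CHF 293,500 × 28% = CHF 82,180
  → CHF 146,440
  Less jobs credit CHF 114,000 → CHF 32,440

CHF 213,350 > CHF 32,440, so the parallel minimum levy is the binding amount.

CHF 213,350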